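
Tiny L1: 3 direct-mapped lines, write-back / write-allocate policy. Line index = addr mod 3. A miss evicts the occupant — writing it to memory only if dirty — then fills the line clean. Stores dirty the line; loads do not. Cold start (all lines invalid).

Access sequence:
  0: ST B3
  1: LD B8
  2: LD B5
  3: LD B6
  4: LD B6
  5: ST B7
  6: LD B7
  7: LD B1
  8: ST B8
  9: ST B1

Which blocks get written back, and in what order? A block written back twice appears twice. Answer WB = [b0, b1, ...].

0: W B3 -> L0 miss  d=D]
1: R B8 -> L2 miss  d=-]
2: R B5 -> L2 miss  d=-]
3: R B6 -> L0 miss wb->B3  d=-]
4: R B6 -> L0 hit  d=-]
5: W B7 -> L1 miss  d=D]
6: R B7 -> L1 hit  d=D]
7: R B1 -> L1 miss wb->B7  d=-]
8: W B8 -> L2 miss  d=D]
9: W B1 -> L1 hit  d=D]

WB = [3, 7]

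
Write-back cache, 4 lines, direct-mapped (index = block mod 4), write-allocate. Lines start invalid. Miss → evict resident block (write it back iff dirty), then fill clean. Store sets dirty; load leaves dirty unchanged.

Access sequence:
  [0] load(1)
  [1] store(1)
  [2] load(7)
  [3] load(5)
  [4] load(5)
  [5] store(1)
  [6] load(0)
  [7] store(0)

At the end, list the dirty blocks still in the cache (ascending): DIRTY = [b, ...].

DIRTY = [0, 1]

0: R B1 → L1 miss [-]
1: W B1 → L1 hit [D]
2: R B7 → L3 miss [-]
3: R B5 → L1 miss wb→B1 [-]
4: R B5 → L1 hit [-]
5: W B1 → L1 miss [D]
6: R B0 → L0 miss [-]
7: W B0 → L0 hit [D]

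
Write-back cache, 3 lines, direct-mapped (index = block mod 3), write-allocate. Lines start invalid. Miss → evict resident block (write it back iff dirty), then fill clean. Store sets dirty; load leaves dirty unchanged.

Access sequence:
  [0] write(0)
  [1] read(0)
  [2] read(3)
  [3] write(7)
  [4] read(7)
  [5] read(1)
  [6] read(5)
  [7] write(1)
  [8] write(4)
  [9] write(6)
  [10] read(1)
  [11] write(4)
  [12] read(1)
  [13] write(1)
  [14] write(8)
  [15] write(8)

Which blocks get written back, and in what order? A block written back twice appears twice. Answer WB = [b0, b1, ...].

0: W B0 -> L0 miss  d=D]
1: R B0 -> L0 hit  d=D]
2: R B3 -> L0 miss wb->B0  d=-]
3: W B7 -> L1 miss  d=D]
4: R B7 -> L1 hit  d=D]
5: R B1 -> L1 miss wb->B7  d=-]
6: R B5 -> L2 miss  d=-]
7: W B1 -> L1 hit  d=D]
8: W B4 -> L1 miss wb->B1  d=D]
9: W B6 -> L0 miss  d=D]
10: R B1 -> L1 miss wb->B4  d=-]
11: W B4 -> L1 miss  d=D]
12: R B1 -> L1 miss wb->B4  d=-]
13: W B1 -> L1 hit  d=D]
14: W B8 -> L2 miss  d=D]
15: W B8 -> L2 hit  d=D]

WB = [0, 7, 1, 4, 4]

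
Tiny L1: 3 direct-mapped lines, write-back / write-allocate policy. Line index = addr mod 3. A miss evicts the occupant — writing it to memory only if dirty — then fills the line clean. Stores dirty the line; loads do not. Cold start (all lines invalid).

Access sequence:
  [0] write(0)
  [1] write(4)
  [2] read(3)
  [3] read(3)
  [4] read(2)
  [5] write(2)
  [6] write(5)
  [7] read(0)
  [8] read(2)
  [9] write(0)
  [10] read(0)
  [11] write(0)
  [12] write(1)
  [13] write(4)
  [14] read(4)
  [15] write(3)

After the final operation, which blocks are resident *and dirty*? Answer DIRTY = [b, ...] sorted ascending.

DIRTY = [3, 4]

  0 | W B0 → L0 miss [D]
  1 | W B4 → L1 miss [D]
  2 | R B3 → L0 miss wb→B0 [-]
  3 | R B3 → L0 hit [-]
  4 | R B2 → L2 miss [-]
  5 | W B2 → L2 hit [D]
  6 | W B5 → L2 miss wb→B2 [D]
  7 | R B0 → L0 miss [-]
  8 | R B2 → L2 miss wb→B5 [-]
  9 | W B0 → L0 hit [D]
  10 | R B0 → L0 hit [D]
  11 | W B0 → L0 hit [D]
  12 | W B1 → L1 miss wb→B4 [D]
  13 | W B4 → L1 miss wb→B1 [D]
  14 | R B4 → L1 hit [D]
  15 | W B3 → L0 miss wb→B0 [D]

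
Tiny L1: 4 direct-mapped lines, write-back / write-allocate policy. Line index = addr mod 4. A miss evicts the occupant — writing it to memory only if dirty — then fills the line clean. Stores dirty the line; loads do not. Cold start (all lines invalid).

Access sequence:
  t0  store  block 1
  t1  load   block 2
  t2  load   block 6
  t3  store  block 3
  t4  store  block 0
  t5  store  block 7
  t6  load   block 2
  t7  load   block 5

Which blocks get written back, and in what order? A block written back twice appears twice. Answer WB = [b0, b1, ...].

WB = [3, 1]

0: W B1 → L1 miss [D]
1: R B2 → L2 miss [-]
2: R B6 → L2 miss [-]
3: W B3 → L3 miss [D]
4: W B0 → L0 miss [D]
5: W B7 → L3 miss wb→B3 [D]
6: R B2 → L2 miss [-]
7: R B5 → L1 miss wb→B1 [-]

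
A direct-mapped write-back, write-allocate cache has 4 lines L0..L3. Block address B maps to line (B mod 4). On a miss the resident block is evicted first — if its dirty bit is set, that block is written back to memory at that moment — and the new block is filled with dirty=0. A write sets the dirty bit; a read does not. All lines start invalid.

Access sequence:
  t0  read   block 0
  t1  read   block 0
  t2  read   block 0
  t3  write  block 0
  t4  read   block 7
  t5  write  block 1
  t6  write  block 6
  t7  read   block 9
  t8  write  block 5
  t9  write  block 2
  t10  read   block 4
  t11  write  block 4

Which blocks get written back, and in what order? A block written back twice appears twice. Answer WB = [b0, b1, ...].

WB = [1, 6, 0]

0: R B0 -> L0 miss  d=-]
1: R B0 -> L0 hit  d=-]
2: R B0 -> L0 hit  d=-]
3: W B0 -> L0 hit  d=D]
4: R B7 -> L3 miss  d=-]
5: W B1 -> L1 miss  d=D]
6: W B6 -> L2 miss  d=D]
7: R B9 -> L1 miss wb->B1  d=-]
8: W B5 -> L1 miss  d=D]
9: W B2 -> L2 miss wb->B6  d=D]
10: R B4 -> L0 miss wb->B0  d=-]
11: W B4 -> L0 hit  d=D]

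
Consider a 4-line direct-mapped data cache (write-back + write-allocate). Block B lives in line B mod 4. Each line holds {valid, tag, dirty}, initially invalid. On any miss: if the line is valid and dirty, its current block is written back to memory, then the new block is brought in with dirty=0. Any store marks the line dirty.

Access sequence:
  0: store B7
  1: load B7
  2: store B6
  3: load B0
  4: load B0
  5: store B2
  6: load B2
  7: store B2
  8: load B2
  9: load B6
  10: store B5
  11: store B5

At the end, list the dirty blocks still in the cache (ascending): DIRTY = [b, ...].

  0 | W B7 → L3 miss [D]
  1 | R B7 → L3 hit [D]
  2 | W B6 → L2 miss [D]
  3 | R B0 → L0 miss [-]
  4 | R B0 → L0 hit [-]
  5 | W B2 → L2 miss wb→B6 [D]
  6 | R B2 → L2 hit [D]
  7 | W B2 → L2 hit [D]
  8 | R B2 → L2 hit [D]
  9 | R B6 → L2 miss wb→B2 [-]
  10 | W B5 → L1 miss [D]
  11 | W B5 → L1 hit [D]

DIRTY = [5, 7]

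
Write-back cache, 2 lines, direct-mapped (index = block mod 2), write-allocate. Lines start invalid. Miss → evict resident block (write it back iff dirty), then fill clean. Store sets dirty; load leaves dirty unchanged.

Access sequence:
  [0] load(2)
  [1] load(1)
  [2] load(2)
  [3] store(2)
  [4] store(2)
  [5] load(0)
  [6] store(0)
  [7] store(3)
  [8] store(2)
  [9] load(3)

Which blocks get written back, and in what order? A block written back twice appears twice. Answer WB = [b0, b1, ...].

  0 | R B2 → L0 miss [-]
  1 | R B1 → L1 miss [-]
  2 | R B2 → L0 hit [-]
  3 | W B2 → L0 hit [D]
  4 | W B2 → L0 hit [D]
  5 | R B0 → L0 miss wb→B2 [-]
  6 | W B0 → L0 hit [D]
  7 | W B3 → L1 miss [D]
  8 | W B2 → L0 miss wb→B0 [D]
  9 | R B3 → L1 hit [D]

WB = [2, 0]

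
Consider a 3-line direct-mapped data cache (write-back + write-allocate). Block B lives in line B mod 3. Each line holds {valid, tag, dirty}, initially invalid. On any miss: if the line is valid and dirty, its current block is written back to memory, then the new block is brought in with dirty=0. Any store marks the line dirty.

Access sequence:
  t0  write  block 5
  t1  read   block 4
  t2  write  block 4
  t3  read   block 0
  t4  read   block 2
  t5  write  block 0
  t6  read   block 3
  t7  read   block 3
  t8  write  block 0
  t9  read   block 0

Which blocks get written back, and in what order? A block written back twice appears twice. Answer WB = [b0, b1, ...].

  0 | W B5 → L2 miss [D]
  1 | R B4 → L1 miss [-]
  2 | W B4 → L1 hit [D]
  3 | R B0 → L0 miss [-]
  4 | R B2 → L2 miss wb→B5 [-]
  5 | W B0 → L0 hit [D]
  6 | R B3 → L0 miss wb→B0 [-]
  7 | R B3 → L0 hit [-]
  8 | W B0 → L0 miss [D]
  9 | R B0 → L0 hit [D]

WB = [5, 0]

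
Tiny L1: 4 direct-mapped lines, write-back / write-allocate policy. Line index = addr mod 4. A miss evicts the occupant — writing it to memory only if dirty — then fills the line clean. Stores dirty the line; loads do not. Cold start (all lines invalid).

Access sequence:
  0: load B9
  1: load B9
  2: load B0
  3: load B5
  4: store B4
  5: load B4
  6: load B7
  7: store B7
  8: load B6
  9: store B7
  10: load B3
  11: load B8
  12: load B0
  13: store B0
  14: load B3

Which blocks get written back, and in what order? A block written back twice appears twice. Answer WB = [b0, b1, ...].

WB = [7, 4]

0: R B9 → L1 miss [-]
1: R B9 → L1 hit [-]
2: R B0 → L0 miss [-]
3: R B5 → L1 miss [-]
4: W B4 → L0 miss [D]
5: R B4 → L0 hit [D]
6: R B7 → L3 miss [-]
7: W B7 → L3 hit [D]
8: R B6 → L2 miss [-]
9: W B7 → L3 hit [D]
10: R B3 → L3 miss wb→B7 [-]
11: R B8 → L0 miss wb→B4 [-]
12: R B0 → L0 miss [-]
13: W B0 → L0 hit [D]
14: R B3 → L3 hit [-]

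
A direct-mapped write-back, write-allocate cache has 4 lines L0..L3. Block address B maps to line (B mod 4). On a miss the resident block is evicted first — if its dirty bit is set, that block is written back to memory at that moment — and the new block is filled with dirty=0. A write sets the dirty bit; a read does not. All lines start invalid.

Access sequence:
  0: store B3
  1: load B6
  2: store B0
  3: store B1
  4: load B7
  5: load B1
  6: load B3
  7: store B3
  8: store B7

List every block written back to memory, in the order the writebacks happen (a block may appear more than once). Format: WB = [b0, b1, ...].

WB = [3, 3]

0: W B3 -> L3 miss  d=D]
1: R B6 -> L2 miss  d=-]
2: W B0 -> L0 miss  d=D]
3: W B1 -> L1 miss  d=D]
4: R B7 -> L3 miss wb->B3  d=-]
5: R B1 -> L1 hit  d=D]
6: R B3 -> L3 miss  d=-]
7: W B3 -> L3 hit  d=D]
8: W B7 -> L3 miss wb->B3  d=D]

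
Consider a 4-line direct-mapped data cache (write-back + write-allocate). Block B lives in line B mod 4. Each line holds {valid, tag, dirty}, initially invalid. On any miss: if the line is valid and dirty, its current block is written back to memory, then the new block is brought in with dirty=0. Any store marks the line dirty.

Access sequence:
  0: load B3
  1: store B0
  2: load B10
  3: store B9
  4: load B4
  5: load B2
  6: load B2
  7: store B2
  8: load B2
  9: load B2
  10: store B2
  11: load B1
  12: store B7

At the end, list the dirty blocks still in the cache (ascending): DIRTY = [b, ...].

0: R B3 -> L3 miss  d=-]
1: W B0 -> L0 miss  d=D]
2: R B10 -> L2 miss  d=-]
3: W B9 -> L1 miss  d=D]
4: R B4 -> L0 miss wb->B0  d=-]
5: R B2 -> L2 miss  d=-]
6: R B2 -> L2 hit  d=-]
7: W B2 -> L2 hit  d=D]
8: R B2 -> L2 hit  d=D]
9: R B2 -> L2 hit  d=D]
10: W B2 -> L2 hit  d=D]
11: R B1 -> L1 miss wb->B9  d=-]
12: W B7 -> L3 miss  d=D]

DIRTY = [2, 7]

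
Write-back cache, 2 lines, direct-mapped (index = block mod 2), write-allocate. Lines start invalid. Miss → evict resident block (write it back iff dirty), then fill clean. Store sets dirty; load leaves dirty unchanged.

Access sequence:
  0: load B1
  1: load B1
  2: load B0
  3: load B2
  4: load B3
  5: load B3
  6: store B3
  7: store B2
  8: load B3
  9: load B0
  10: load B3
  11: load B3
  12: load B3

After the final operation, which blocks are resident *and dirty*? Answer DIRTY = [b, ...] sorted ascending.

  0 | R B1 → L1 miss [-]
  1 | R B1 → L1 hit [-]
  2 | R B0 → L0 miss [-]
  3 | R B2 → L0 miss [-]
  4 | R B3 → L1 miss [-]
  5 | R B3 → L1 hit [-]
  6 | W B3 → L1 hit [D]
  7 | W B2 → L0 hit [D]
  8 | R B3 → L1 hit [D]
  9 | R B0 → L0 miss wb→B2 [-]
  10 | R B3 → L1 hit [D]
  11 | R B3 → L1 hit [D]
  12 | R B3 → L1 hit [D]

DIRTY = [3]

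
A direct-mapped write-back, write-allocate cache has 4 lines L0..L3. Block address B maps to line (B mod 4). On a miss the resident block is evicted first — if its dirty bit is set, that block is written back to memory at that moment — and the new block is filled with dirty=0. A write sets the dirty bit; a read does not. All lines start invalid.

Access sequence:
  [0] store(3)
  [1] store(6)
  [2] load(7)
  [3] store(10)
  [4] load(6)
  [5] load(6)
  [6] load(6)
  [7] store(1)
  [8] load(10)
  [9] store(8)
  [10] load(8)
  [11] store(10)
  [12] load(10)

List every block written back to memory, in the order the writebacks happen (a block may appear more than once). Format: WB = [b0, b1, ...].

WB = [3, 6, 10]

0: W B3 -> L3 miss  d=D]
1: W B6 -> L2 miss  d=D]
2: R B7 -> L3 miss wb->B3  d=-]
3: W B10 -> L2 miss wb->B6  d=D]
4: R B6 -> L2 miss wb->B10  d=-]
5: R B6 -> L2 hit  d=-]
6: R B6 -> L2 hit  d=-]
7: W B1 -> L1 miss  d=D]
8: R B10 -> L2 miss  d=-]
9: W B8 -> L0 miss  d=D]
10: R B8 -> L0 hit  d=D]
11: W B10 -> L2 hit  d=D]
12: R B10 -> L2 hit  d=D]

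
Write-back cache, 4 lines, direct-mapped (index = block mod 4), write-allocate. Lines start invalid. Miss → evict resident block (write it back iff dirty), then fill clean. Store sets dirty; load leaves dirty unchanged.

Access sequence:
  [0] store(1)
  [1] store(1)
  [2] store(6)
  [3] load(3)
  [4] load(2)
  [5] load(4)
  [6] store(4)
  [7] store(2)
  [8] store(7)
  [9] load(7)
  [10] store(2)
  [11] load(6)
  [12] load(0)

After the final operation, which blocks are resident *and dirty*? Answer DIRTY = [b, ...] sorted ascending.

0: W B1 -> L1 miss  d=D]
1: W B1 -> L1 hit  d=D]
2: W B6 -> L2 miss  d=D]
3: R B3 -> L3 miss  d=-]
4: R B2 -> L2 miss wb->B6  d=-]
5: R B4 -> L0 miss  d=-]
6: W B4 -> L0 hit  d=D]
7: W B2 -> L2 hit  d=D]
8: W B7 -> L3 miss  d=D]
9: R B7 -> L3 hit  d=D]
10: W B2 -> L2 hit  d=D]
11: R B6 -> L2 miss wb->B2  d=-]
12: R B0 -> L0 miss wb->B4  d=-]

DIRTY = [1, 7]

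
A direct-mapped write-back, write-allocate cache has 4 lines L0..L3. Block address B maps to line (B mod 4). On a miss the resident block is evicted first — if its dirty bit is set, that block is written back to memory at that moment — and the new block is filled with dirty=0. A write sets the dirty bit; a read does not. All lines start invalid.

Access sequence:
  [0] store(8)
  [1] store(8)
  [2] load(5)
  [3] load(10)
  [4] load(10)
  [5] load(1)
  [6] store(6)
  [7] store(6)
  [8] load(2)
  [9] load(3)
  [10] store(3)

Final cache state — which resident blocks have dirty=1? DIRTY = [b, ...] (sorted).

0: W B8 -> L0 miss  d=D]
1: W B8 -> L0 hit  d=D]
2: R B5 -> L1 miss  d=-]
3: R B10 -> L2 miss  d=-]
4: R B10 -> L2 hit  d=-]
5: R B1 -> L1 miss  d=-]
6: W B6 -> L2 miss  d=D]
7: W B6 -> L2 hit  d=D]
8: R B2 -> L2 miss wb->B6  d=-]
9: R B3 -> L3 miss  d=-]
10: W B3 -> L3 hit  d=D]

DIRTY = [3, 8]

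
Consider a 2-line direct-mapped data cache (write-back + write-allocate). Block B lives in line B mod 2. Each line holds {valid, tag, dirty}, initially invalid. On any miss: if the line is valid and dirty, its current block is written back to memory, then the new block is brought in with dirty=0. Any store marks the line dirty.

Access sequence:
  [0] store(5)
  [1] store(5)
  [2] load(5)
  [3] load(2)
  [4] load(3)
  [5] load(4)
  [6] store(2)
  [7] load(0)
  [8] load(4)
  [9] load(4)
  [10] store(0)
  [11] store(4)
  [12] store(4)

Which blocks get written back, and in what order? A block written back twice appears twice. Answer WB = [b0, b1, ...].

0: W B5 → L1 miss [D]
1: W B5 → L1 hit [D]
2: R B5 → L1 hit [D]
3: R B2 → L0 miss [-]
4: R B3 → L1 miss wb→B5 [-]
5: R B4 → L0 miss [-]
6: W B2 → L0 miss [D]
7: R B0 → L0 miss wb→B2 [-]
8: R B4 → L0 miss [-]
9: R B4 → L0 hit [-]
10: W B0 → L0 miss [D]
11: W B4 → L0 miss wb→B0 [D]
12: W B4 → L0 hit [D]

WB = [5, 2, 0]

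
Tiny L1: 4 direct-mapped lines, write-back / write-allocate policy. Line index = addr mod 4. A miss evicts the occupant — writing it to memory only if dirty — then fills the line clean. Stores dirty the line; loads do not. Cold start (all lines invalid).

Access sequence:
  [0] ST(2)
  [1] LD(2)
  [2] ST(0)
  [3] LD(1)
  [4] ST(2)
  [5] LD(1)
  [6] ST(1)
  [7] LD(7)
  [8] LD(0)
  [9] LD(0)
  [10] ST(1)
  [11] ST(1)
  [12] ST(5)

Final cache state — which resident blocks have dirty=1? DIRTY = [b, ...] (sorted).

DIRTY = [0, 2, 5]

0: W B2 → L2 miss [D]
1: R B2 → L2 hit [D]
2: W B0 → L0 miss [D]
3: R B1 → L1 miss [-]
4: W B2 → L2 hit [D]
5: R B1 → L1 hit [-]
6: W B1 → L1 hit [D]
7: R B7 → L3 miss [-]
8: R B0 → L0 hit [D]
9: R B0 → L0 hit [D]
10: W B1 → L1 hit [D]
11: W B1 → L1 hit [D]
12: W B5 → L1 miss wb→B1 [D]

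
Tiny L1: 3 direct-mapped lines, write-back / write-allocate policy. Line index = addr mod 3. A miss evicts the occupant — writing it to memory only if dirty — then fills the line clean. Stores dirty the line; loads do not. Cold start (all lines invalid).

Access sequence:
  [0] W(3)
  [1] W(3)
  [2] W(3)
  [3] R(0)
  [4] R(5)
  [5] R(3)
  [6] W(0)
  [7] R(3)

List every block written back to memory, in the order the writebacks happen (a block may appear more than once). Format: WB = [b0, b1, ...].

WB = [3, 0]

  0 | W B3 → L0 miss [D]
  1 | W B3 → L0 hit [D]
  2 | W B3 → L0 hit [D]
  3 | R B0 → L0 miss wb→B3 [-]
  4 | R B5 → L2 miss [-]
  5 | R B3 → L0 miss [-]
  6 | W B0 → L0 miss [D]
  7 | R B3 → L0 miss wb→B0 [-]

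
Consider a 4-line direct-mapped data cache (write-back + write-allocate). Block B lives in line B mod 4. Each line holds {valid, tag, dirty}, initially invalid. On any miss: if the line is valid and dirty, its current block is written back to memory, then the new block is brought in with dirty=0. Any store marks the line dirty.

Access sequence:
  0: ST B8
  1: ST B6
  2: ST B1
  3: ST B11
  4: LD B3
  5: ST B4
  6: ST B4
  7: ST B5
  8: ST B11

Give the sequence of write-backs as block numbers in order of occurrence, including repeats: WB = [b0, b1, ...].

WB = [11, 8, 1]

0: W B8 -> L0 miss  d=D]
1: W B6 -> L2 miss  d=D]
2: W B1 -> L1 miss  d=D]
3: W B11 -> L3 miss  d=D]
4: R B3 -> L3 miss wb->B11  d=-]
5: W B4 -> L0 miss wb->B8  d=D]
6: W B4 -> L0 hit  d=D]
7: W B5 -> L1 miss wb->B1  d=D]
8: W B11 -> L3 miss  d=D]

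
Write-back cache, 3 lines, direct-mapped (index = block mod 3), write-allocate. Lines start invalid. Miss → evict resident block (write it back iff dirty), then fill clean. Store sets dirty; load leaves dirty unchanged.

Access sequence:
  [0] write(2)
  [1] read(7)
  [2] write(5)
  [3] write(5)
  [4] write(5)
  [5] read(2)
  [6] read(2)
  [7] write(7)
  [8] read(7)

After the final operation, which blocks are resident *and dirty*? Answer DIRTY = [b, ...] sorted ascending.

DIRTY = [7]

0: W B2 → L2 miss [D]
1: R B7 → L1 miss [-]
2: W B5 → L2 miss wb→B2 [D]
3: W B5 → L2 hit [D]
4: W B5 → L2 hit [D]
5: R B2 → L2 miss wb→B5 [-]
6: R B2 → L2 hit [-]
7: W B7 → L1 hit [D]
8: R B7 → L1 hit [D]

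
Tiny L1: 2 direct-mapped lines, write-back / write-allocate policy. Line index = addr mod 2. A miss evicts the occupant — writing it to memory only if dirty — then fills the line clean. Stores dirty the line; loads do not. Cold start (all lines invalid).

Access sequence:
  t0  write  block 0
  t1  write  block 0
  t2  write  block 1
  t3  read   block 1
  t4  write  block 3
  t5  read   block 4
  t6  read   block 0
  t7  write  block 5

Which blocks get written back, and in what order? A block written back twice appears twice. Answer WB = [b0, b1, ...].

0: W B0 → L0 miss [D]
1: W B0 → L0 hit [D]
2: W B1 → L1 miss [D]
3: R B1 → L1 hit [D]
4: W B3 → L1 miss wb→B1 [D]
5: R B4 → L0 miss wb→B0 [-]
6: R B0 → L0 miss [-]
7: W B5 → L1 miss wb→B3 [D]

WB = [1, 0, 3]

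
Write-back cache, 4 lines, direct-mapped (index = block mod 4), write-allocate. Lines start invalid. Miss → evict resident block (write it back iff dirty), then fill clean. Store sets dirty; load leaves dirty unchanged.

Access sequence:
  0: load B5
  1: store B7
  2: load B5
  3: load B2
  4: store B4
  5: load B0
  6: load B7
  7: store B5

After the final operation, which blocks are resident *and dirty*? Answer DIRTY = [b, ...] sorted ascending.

DIRTY = [5, 7]

0: R B5 -> L1 miss  d=-]
1: W B7 -> L3 miss  d=D]
2: R B5 -> L1 hit  d=-]
3: R B2 -> L2 miss  d=-]
4: W B4 -> L0 miss  d=D]
5: R B0 -> L0 miss wb->B4  d=-]
6: R B7 -> L3 hit  d=D]
7: W B5 -> L1 hit  d=D]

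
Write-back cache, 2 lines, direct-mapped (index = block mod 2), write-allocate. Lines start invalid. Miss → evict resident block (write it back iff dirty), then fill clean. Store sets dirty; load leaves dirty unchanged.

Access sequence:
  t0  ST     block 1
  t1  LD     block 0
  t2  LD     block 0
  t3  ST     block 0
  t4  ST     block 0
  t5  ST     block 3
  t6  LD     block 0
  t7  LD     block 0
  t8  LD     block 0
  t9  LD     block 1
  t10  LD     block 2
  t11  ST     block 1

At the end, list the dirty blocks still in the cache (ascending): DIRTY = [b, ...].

DIRTY = [1]

  0 | W B1 → L1 miss [D]
  1 | R B0 → L0 miss [-]
  2 | R B0 → L0 hit [-]
  3 | W B0 → L0 hit [D]
  4 | W B0 → L0 hit [D]
  5 | W B3 → L1 miss wb→B1 [D]
  6 | R B0 → L0 hit [D]
  7 | R B0 → L0 hit [D]
  8 | R B0 → L0 hit [D]
  9 | R B1 → L1 miss wb→B3 [-]
  10 | R B2 → L0 miss wb→B0 [-]
  11 | W B1 → L1 hit [D]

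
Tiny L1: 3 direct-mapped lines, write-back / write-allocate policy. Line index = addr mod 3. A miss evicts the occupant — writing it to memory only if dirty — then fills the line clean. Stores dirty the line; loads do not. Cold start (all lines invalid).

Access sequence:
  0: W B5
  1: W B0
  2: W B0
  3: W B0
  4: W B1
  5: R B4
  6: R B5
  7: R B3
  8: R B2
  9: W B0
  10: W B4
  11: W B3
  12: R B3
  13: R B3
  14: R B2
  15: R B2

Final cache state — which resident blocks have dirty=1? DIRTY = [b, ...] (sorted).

DIRTY = [3, 4]

0: W B5 → L2 miss [D]
1: W B0 → L0 miss [D]
2: W B0 → L0 hit [D]
3: W B0 → L0 hit [D]
4: W B1 → L1 miss [D]
5: R B4 → L1 miss wb→B1 [-]
6: R B5 → L2 hit [D]
7: R B3 → L0 miss wb→B0 [-]
8: R B2 → L2 miss wb→B5 [-]
9: W B0 → L0 miss [D]
10: W B4 → L1 hit [D]
11: W B3 → L0 miss wb→B0 [D]
12: R B3 → L0 hit [D]
13: R B3 → L0 hit [D]
14: R B2 → L2 hit [-]
15: R B2 → L2 hit [-]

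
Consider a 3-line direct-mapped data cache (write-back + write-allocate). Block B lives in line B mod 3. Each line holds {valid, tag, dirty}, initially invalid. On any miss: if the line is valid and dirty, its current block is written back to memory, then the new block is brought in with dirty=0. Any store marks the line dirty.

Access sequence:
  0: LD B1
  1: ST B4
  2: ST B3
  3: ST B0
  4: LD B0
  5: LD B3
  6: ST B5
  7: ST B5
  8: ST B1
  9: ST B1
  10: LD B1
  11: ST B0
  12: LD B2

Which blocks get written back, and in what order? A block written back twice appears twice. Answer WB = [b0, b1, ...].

WB = [3, 0, 4, 5]

0: R B1 -> L1 miss  d=-]
1: W B4 -> L1 miss  d=D]
2: W B3 -> L0 miss  d=D]
3: W B0 -> L0 miss wb->B3  d=D]
4: R B0 -> L0 hit  d=D]
5: R B3 -> L0 miss wb->B0  d=-]
6: W B5 -> L2 miss  d=D]
7: W B5 -> L2 hit  d=D]
8: W B1 -> L1 miss wb->B4  d=D]
9: W B1 -> L1 hit  d=D]
10: R B1 -> L1 hit  d=D]
11: W B0 -> L0 miss  d=D]
12: R B2 -> L2 miss wb->B5  d=-]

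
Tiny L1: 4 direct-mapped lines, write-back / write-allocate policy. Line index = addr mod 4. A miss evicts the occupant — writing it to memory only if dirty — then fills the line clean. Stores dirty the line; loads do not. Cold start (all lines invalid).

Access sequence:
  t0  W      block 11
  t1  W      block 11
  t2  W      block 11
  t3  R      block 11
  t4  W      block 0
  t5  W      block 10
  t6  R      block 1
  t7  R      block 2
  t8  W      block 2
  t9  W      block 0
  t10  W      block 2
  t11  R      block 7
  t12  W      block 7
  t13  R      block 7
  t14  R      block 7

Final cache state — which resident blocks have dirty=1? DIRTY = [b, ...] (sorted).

DIRTY = [0, 2, 7]

0: W B11 -> L3 miss  d=D]
1: W B11 -> L3 hit  d=D]
2: W B11 -> L3 hit  d=D]
3: R B11 -> L3 hit  d=D]
4: W B0 -> L0 miss  d=D]
5: W B10 -> L2 miss  d=D]
6: R B1 -> L1 miss  d=-]
7: R B2 -> L2 miss wb->B10  d=-]
8: W B2 -> L2 hit  d=D]
9: W B0 -> L0 hit  d=D]
10: W B2 -> L2 hit  d=D]
11: R B7 -> L3 miss wb->B11  d=-]
12: W B7 -> L3 hit  d=D]
13: R B7 -> L3 hit  d=D]
14: R B7 -> L3 hit  d=D]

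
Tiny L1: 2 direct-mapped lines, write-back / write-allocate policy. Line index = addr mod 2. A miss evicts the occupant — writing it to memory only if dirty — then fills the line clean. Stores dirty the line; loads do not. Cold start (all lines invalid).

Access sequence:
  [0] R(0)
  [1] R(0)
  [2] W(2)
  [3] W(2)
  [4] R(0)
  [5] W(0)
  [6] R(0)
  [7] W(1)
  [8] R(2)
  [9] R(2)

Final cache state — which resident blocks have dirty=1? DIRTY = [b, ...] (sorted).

DIRTY = [1]

0: R B0 -> L0 miss  d=-]
1: R B0 -> L0 hit  d=-]
2: W B2 -> L0 miss  d=D]
3: W B2 -> L0 hit  d=D]
4: R B0 -> L0 miss wb->B2  d=-]
5: W B0 -> L0 hit  d=D]
6: R B0 -> L0 hit  d=D]
7: W B1 -> L1 miss  d=D]
8: R B2 -> L0 miss wb->B0  d=-]
9: R B2 -> L0 hit  d=-]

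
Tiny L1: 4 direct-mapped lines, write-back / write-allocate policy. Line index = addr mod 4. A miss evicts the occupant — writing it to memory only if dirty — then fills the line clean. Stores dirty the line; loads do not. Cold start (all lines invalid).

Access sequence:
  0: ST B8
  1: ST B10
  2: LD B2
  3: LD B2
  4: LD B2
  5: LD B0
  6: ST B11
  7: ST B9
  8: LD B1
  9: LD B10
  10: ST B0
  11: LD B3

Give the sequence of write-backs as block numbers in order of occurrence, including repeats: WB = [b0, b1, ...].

0: W B8 -> L0 miss  d=D]
1: W B10 -> L2 miss  d=D]
2: R B2 -> L2 miss wb->B10  d=-]
3: R B2 -> L2 hit  d=-]
4: R B2 -> L2 hit  d=-]
5: R B0 -> L0 miss wb->B8  d=-]
6: W B11 -> L3 miss  d=D]
7: W B9 -> L1 miss  d=D]
8: R B1 -> L1 miss wb->B9  d=-]
9: R B10 -> L2 miss  d=-]
10: W B0 -> L0 hit  d=D]
11: R B3 -> L3 miss wb->B11  d=-]

WB = [10, 8, 9, 11]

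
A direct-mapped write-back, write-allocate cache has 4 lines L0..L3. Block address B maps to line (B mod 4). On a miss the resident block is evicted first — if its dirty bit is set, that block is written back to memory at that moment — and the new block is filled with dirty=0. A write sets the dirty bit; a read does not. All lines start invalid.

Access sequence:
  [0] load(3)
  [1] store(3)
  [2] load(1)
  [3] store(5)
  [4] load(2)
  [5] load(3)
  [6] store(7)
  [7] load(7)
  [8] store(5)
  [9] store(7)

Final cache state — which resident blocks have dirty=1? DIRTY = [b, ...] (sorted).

0: R B3 → L3 miss [-]
1: W B3 → L3 hit [D]
2: R B1 → L1 miss [-]
3: W B5 → L1 miss [D]
4: R B2 → L2 miss [-]
5: R B3 → L3 hit [D]
6: W B7 → L3 miss wb→B3 [D]
7: R B7 → L3 hit [D]
8: W B5 → L1 hit [D]
9: W B7 → L3 hit [D]

DIRTY = [5, 7]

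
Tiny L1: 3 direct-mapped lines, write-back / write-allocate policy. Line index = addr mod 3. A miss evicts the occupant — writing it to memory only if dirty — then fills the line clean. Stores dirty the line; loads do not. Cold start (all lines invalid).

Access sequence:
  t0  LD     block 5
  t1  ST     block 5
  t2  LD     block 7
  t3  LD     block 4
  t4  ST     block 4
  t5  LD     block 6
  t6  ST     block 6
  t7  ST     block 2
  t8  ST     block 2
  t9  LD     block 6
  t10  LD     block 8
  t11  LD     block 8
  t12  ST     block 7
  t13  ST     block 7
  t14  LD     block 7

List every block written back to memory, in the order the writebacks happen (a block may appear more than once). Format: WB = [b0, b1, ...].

  0 | R B5 → L2 miss [-]
  1 | W B5 → L2 hit [D]
  2 | R B7 → L1 miss [-]
  3 | R B4 → L1 miss [-]
  4 | W B4 → L1 hit [D]
  5 | R B6 → L0 miss [-]
  6 | W B6 → L0 hit [D]
  7 | W B2 → L2 miss wb→B5 [D]
  8 | W B2 → L2 hit [D]
  9 | R B6 → L0 hit [D]
  10 | R B8 → L2 miss wb→B2 [-]
  11 | R B8 → L2 hit [-]
  12 | W B7 → L1 miss wb→B4 [D]
  13 | W B7 → L1 hit [D]
  14 | R B7 → L1 hit [D]

WB = [5, 2, 4]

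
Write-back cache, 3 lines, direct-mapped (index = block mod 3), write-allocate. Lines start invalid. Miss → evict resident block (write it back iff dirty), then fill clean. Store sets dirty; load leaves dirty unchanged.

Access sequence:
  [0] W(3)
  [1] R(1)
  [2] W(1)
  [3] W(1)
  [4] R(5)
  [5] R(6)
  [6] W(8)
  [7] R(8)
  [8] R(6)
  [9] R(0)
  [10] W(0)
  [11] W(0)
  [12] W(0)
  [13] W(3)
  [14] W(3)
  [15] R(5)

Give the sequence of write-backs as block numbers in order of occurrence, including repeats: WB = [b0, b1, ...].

WB = [3, 0, 8]

0: W B3 -> L0 miss  d=D]
1: R B1 -> L1 miss  d=-]
2: W B1 -> L1 hit  d=D]
3: W B1 -> L1 hit  d=D]
4: R B5 -> L2 miss  d=-]
5: R B6 -> L0 miss wb->B3  d=-]
6: W B8 -> L2 miss  d=D]
7: R B8 -> L2 hit  d=D]
8: R B6 -> L0 hit  d=-]
9: R B0 -> L0 miss  d=-]
10: W B0 -> L0 hit  d=D]
11: W B0 -> L0 hit  d=D]
12: W B0 -> L0 hit  d=D]
13: W B3 -> L0 miss wb->B0  d=D]
14: W B3 -> L0 hit  d=D]
15: R B5 -> L2 miss wb->B8  d=-]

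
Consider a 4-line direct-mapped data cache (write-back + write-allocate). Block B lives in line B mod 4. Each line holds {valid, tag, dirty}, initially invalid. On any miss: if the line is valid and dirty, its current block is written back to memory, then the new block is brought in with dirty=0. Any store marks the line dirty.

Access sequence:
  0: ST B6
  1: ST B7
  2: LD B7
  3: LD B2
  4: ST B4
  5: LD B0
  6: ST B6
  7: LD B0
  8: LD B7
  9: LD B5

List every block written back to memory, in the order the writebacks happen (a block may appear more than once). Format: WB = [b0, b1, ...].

0: W B6 -> L2 miss  d=D]
1: W B7 -> L3 miss  d=D]
2: R B7 -> L3 hit  d=D]
3: R B2 -> L2 miss wb->B6  d=-]
4: W B4 -> L0 miss  d=D]
5: R B0 -> L0 miss wb->B4  d=-]
6: W B6 -> L2 miss  d=D]
7: R B0 -> L0 hit  d=-]
8: R B7 -> L3 hit  d=D]
9: R B5 -> L1 miss  d=-]

WB = [6, 4]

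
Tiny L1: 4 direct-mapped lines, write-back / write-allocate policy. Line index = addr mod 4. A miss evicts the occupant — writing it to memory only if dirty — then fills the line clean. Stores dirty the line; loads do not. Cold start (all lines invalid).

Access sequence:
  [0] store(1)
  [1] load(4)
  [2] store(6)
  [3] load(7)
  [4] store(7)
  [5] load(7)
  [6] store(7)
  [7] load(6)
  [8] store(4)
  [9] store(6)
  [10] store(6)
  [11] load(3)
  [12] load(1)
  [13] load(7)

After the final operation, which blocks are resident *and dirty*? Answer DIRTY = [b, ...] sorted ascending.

DIRTY = [1, 4, 6]

  0 | W B1 → L1 miss [D]
  1 | R B4 → L0 miss [-]
  2 | W B6 → L2 miss [D]
  3 | R B7 → L3 miss [-]
  4 | W B7 → L3 hit [D]
  5 | R B7 → L3 hit [D]
  6 | W B7 → L3 hit [D]
  7 | R B6 → L2 hit [D]
  8 | W B4 → L0 hit [D]
  9 | W B6 → L2 hit [D]
  10 | W B6 → L2 hit [D]
  11 | R B3 → L3 miss wb→B7 [-]
  12 | R B1 → L1 hit [D]
  13 | R B7 → L3 miss [-]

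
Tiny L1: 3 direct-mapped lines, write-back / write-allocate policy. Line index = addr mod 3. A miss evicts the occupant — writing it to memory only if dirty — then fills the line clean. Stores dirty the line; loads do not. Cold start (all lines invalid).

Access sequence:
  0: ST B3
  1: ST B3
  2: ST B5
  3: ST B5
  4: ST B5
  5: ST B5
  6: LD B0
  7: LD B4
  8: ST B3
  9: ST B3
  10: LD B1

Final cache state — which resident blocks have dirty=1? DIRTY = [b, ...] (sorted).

  0 | W B3 → L0 miss [D]
  1 | W B3 → L0 hit [D]
  2 | W B5 → L2 miss [D]
  3 | W B5 → L2 hit [D]
  4 | W B5 → L2 hit [D]
  5 | W B5 → L2 hit [D]
  6 | R B0 → L0 miss wb→B3 [-]
  7 | R B4 → L1 miss [-]
  8 | W B3 → L0 miss [D]
  9 | W B3 → L0 hit [D]
  10 | R B1 → L1 miss [-]

DIRTY = [3, 5]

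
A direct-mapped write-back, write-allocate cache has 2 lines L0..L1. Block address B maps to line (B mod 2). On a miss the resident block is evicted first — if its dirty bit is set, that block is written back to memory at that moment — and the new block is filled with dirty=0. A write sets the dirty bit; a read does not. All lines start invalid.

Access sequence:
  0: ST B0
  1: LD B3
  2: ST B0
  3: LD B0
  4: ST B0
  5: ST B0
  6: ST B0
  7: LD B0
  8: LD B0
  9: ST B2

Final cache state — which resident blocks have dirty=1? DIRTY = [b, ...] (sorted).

  0 | W B0 → L0 miss [D]
  1 | R B3 → L1 miss [-]
  2 | W B0 → L0 hit [D]
  3 | R B0 → L0 hit [D]
  4 | W B0 → L0 hit [D]
  5 | W B0 → L0 hit [D]
  6 | W B0 → L0 hit [D]
  7 | R B0 → L0 hit [D]
  8 | R B0 → L0 hit [D]
  9 | W B2 → L0 miss wb→B0 [D]

DIRTY = [2]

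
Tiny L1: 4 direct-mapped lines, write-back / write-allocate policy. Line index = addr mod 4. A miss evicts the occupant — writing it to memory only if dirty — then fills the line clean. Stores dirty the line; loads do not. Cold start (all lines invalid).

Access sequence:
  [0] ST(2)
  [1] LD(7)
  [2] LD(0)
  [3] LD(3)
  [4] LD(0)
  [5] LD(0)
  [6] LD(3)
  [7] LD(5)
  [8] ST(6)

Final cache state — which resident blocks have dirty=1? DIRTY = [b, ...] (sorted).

0: W B2 -> L2 miss  d=D]
1: R B7 -> L3 miss  d=-]
2: R B0 -> L0 miss  d=-]
3: R B3 -> L3 miss  d=-]
4: R B0 -> L0 hit  d=-]
5: R B0 -> L0 hit  d=-]
6: R B3 -> L3 hit  d=-]
7: R B5 -> L1 miss  d=-]
8: W B6 -> L2 miss wb->B2  d=D]

DIRTY = [6]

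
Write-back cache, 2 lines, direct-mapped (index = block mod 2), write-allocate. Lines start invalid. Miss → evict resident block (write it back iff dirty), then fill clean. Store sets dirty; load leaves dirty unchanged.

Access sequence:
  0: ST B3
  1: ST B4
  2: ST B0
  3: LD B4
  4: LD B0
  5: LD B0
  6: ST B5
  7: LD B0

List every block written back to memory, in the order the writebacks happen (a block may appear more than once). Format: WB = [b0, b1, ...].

0: W B3 → L1 miss [D]
1: W B4 → L0 miss [D]
2: W B0 → L0 miss wb→B4 [D]
3: R B4 → L0 miss wb→B0 [-]
4: R B0 → L0 miss [-]
5: R B0 → L0 hit [-]
6: W B5 → L1 miss wb→B3 [D]
7: R B0 → L0 hit [-]

WB = [4, 0, 3]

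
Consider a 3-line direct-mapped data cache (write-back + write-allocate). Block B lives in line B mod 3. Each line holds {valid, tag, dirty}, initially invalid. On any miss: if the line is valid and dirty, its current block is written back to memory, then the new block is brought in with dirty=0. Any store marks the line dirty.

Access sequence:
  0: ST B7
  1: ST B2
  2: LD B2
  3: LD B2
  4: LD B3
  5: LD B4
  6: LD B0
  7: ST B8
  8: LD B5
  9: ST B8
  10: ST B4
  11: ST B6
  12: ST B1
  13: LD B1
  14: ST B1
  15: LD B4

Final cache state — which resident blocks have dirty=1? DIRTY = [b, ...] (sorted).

DIRTY = [6, 8]

  0 | W B7 → L1 miss [D]
  1 | W B2 → L2 miss [D]
  2 | R B2 → L2 hit [D]
  3 | R B2 → L2 hit [D]
  4 | R B3 → L0 miss [-]
  5 | R B4 → L1 miss wb→B7 [-]
  6 | R B0 → L0 miss [-]
  7 | W B8 → L2 miss wb→B2 [D]
  8 | R B5 → L2 miss wb→B8 [-]
  9 | W B8 → L2 miss [D]
  10 | W B4 → L1 hit [D]
  11 | W B6 → L0 miss [D]
  12 | W B1 → L1 miss wb→B4 [D]
  13 | R B1 → L1 hit [D]
  14 | W B1 → L1 hit [D]
  15 | R B4 → L1 miss wb→B1 [-]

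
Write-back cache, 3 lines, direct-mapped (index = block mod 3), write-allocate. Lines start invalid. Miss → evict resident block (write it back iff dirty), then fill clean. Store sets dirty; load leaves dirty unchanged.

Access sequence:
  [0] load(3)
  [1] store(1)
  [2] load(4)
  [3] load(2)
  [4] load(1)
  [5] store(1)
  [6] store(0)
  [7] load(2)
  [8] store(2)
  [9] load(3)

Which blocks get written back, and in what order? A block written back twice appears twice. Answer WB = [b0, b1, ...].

0: R B3 → L0 miss [-]
1: W B1 → L1 miss [D]
2: R B4 → L1 miss wb→B1 [-]
3: R B2 → L2 miss [-]
4: R B1 → L1 miss [-]
5: W B1 → L1 hit [D]
6: W B0 → L0 miss [D]
7: R B2 → L2 hit [-]
8: W B2 → L2 hit [D]
9: R B3 → L0 miss wb→B0 [-]

WB = [1, 0]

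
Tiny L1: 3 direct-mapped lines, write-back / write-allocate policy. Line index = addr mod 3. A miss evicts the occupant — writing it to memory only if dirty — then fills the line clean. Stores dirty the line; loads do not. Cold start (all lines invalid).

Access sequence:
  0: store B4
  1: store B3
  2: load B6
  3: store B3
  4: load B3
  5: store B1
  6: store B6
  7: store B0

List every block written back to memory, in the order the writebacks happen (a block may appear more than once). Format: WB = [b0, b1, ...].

0: W B4 → L1 miss [D]
1: W B3 → L0 miss [D]
2: R B6 → L0 miss wb→B3 [-]
3: W B3 → L0 miss [D]
4: R B3 → L0 hit [D]
5: W B1 → L1 miss wb→B4 [D]
6: W B6 → L0 miss wb→B3 [D]
7: W B0 → L0 miss wb→B6 [D]

WB = [3, 4, 3, 6]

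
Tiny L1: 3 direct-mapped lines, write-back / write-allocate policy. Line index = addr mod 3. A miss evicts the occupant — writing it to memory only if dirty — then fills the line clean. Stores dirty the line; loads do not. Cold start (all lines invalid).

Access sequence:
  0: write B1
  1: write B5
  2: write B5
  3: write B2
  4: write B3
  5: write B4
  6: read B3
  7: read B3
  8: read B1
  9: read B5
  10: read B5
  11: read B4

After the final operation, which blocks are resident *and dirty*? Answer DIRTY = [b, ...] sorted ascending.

DIRTY = [3]

  0 | W B1 → L1 miss [D]
  1 | W B5 → L2 miss [D]
  2 | W B5 → L2 hit [D]
  3 | W B2 → L2 miss wb→B5 [D]
  4 | W B3 → L0 miss [D]
  5 | W B4 → L1 miss wb→B1 [D]
  6 | R B3 → L0 hit [D]
  7 | R B3 → L0 hit [D]
  8 | R B1 → L1 miss wb→B4 [-]
  9 | R B5 → L2 miss wb→B2 [-]
  10 | R B5 → L2 hit [-]
  11 | R B4 → L1 miss [-]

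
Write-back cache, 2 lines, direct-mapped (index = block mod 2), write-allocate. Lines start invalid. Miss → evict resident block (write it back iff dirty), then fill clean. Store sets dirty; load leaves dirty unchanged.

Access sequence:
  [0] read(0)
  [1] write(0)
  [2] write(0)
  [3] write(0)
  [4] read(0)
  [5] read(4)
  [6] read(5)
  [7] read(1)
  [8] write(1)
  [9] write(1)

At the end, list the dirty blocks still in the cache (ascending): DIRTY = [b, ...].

0: R B0 → L0 miss [-]
1: W B0 → L0 hit [D]
2: W B0 → L0 hit [D]
3: W B0 → L0 hit [D]
4: R B0 → L0 hit [D]
5: R B4 → L0 miss wb→B0 [-]
6: R B5 → L1 miss [-]
7: R B1 → L1 miss [-]
8: W B1 → L1 hit [D]
9: W B1 → L1 hit [D]

DIRTY = [1]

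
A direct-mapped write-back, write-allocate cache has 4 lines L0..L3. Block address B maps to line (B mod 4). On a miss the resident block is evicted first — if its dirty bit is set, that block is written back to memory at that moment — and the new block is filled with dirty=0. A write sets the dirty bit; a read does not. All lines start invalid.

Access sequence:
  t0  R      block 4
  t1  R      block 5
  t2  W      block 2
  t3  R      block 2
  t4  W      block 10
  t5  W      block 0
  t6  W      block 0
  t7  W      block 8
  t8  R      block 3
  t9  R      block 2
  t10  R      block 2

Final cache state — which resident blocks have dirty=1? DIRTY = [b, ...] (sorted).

0: R B4 → L0 miss [-]
1: R B5 → L1 miss [-]
2: W B2 → L2 miss [D]
3: R B2 → L2 hit [D]
4: W B10 → L2 miss wb→B2 [D]
5: W B0 → L0 miss [D]
6: W B0 → L0 hit [D]
7: W B8 → L0 miss wb→B0 [D]
8: R B3 → L3 miss [-]
9: R B2 → L2 miss wb→B10 [-]
10: R B2 → L2 hit [-]

DIRTY = [8]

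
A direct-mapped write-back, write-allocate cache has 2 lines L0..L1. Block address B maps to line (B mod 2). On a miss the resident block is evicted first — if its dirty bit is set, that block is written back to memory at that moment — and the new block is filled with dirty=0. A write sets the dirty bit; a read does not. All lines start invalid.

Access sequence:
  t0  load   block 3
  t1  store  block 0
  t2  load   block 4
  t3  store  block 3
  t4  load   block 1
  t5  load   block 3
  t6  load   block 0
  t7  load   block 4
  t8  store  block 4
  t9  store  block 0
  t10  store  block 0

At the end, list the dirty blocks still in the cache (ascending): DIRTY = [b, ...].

DIRTY = [0]

0: R B3 -> L1 miss  d=-]
1: W B0 -> L0 miss  d=D]
2: R B4 -> L0 miss wb->B0  d=-]
3: W B3 -> L1 hit  d=D]
4: R B1 -> L1 miss wb->B3  d=-]
5: R B3 -> L1 miss  d=-]
6: R B0 -> L0 miss  d=-]
7: R B4 -> L0 miss  d=-]
8: W B4 -> L0 hit  d=D]
9: W B0 -> L0 miss wb->B4  d=D]
10: W B0 -> L0 hit  d=D]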